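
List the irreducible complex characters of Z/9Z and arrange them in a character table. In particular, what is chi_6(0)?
Character table of Z/9Z (irreps indexed chi_0,...,chi_8 with chi_k(m) = zeta_9^(k*m), zeta_9 = exp(2*pi*i/9)):
  irrep \ class  {0} (size 1)  {1} (size 1)    {2} (size 1)    {3} (size 1)    {4} (size 1)    {5} (size 1)    {6} (size 1)    {7} (size 1)    {8} (size 1)  
  chi_0          1             1               1               1               1               1               1               1               1             
  chi_1          1             exp(2*I*pi/9)   exp(4*I*pi/9)   exp(2*I*pi/3)   exp(8*I*pi/9)   exp(-8*I*pi/9)  exp(-2*I*pi/3)  exp(-4*I*pi/9)  exp(-2*I*pi/9)
  chi_2          1             exp(4*I*pi/9)   exp(8*I*pi/9)   exp(-2*I*pi/3)  exp(-2*I*pi/9)  exp(2*I*pi/9)   exp(2*I*pi/3)   exp(-8*I*pi/9)  exp(-4*I*pi/9)
  chi_3          1             exp(2*I*pi/3)   exp(-2*I*pi/3)  1               exp(2*I*pi/3)   exp(-2*I*pi/3)  1               exp(2*I*pi/3)   exp(-2*I*pi/3)
  chi_4          1             exp(8*I*pi/9)   exp(-2*I*pi/9)  exp(2*I*pi/3)   exp(-4*I*pi/9)  exp(4*I*pi/9)   exp(-2*I*pi/3)  exp(2*I*pi/9)   exp(-8*I*pi/9)
  chi_5          1             exp(-8*I*pi/9)  exp(2*I*pi/9)   exp(-2*I*pi/3)  exp(4*I*pi/9)   exp(-4*I*pi/9)  exp(2*I*pi/3)   exp(-2*I*pi/9)  exp(8*I*pi/9) 
  chi_6          1             exp(-2*I*pi/3)  exp(2*I*pi/3)   1               exp(-2*I*pi/3)  exp(2*I*pi/3)   1               exp(-2*I*pi/3)  exp(2*I*pi/3) 
  chi_7          1             exp(-4*I*pi/9)  exp(-8*I*pi/9)  exp(2*I*pi/3)   exp(2*I*pi/9)   exp(-2*I*pi/9)  exp(-2*I*pi/3)  exp(8*I*pi/9)   exp(4*I*pi/9) 
  chi_8          1             exp(-2*I*pi/9)  exp(-4*I*pi/9)  exp(-2*I*pi/3)  exp(-8*I*pi/9)  exp(8*I*pi/9)   exp(2*I*pi/3)   exp(4*I*pi/9)   exp(2*I*pi/9) 

Spot check: chi_6(0) = zeta_9^(6*0) = zeta_9^0 = 1.

Why: Z/9Z is abelian, so all 9 irreducible complex representations are 1-dimensional. They are given by chi_k(m) = zeta_9^(k*m) for k = 0,...,8. Row orthogonality: sum_m chi_k(m) conj(chi_l(m)) = 9 * [k = l].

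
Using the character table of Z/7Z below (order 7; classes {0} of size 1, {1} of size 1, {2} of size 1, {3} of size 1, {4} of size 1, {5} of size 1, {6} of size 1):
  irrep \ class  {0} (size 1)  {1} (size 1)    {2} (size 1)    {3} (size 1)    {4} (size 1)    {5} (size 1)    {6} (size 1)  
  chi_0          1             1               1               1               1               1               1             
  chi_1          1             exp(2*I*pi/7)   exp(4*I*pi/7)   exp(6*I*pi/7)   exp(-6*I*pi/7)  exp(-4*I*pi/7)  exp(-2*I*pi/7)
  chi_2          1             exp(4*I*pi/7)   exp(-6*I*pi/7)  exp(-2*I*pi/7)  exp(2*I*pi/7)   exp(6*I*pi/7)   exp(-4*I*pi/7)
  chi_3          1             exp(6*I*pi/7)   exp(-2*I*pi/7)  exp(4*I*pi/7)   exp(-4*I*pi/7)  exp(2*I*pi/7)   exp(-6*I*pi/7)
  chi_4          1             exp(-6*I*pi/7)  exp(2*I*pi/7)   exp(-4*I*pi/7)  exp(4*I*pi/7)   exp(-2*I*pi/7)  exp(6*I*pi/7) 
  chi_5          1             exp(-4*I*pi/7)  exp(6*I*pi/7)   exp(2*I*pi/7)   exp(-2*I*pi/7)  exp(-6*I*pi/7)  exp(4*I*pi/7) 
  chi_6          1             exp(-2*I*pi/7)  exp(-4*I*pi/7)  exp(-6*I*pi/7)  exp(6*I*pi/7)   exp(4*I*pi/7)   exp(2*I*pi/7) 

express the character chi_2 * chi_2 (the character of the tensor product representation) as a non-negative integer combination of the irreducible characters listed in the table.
chi_2 tensor chi_2 = chi_4 (all other irreducibles have multiplicity 0).

The character of a tensor product is the pointwise product (chi_2 * chi_2)(C) = chi_2(C) * chi_2(C):
  {0}: (1)*(1), {1}: (exp(4*I*pi/7))*(exp(4*I*pi/7)), {2}: (exp(-6*I*pi/7))*(exp(-6*I*pi/7)), {3}: (exp(-2*I*pi/7))*(exp(-2*I*pi/7)), {4}: (exp(2*I*pi/7))*(exp(2*I*pi/7)), {5}: (exp(6*I*pi/7))*(exp(6*I*pi/7)), {6}: (exp(-4*I*pi/7))*(exp(-4*I*pi/7))
so (chi_2 * chi_2) takes values
  {0} -> 1, {1} -> exp(-6*I*pi/7), {2} -> exp(2*I*pi/7), {3} -> exp(-4*I*pi/7), {4} -> exp(4*I*pi/7), {5} -> exp(-2*I*pi/7), {6} -> exp(6*I*pi/7).
Now take the inner product of this character with each irreducible chi from the table, <chi_2*chi_2, chi> = (1/7) sum_C |C| (chi_2*chi_2)(C) conj(chi(C)):
  <chi_2*chi_2, chi_0> = (1/7)[1*(1)*conj(1) + 1*(exp(-6*I*pi/7))*conj(1) + 1*(exp(2*I*pi/7))*conj(1) + 1*(exp(-4*I*pi/7))*conj(1) + 1*(exp(4*I*pi/7))*conj(1) + 1*(exp(-2*I*pi/7))*conj(1) + 1*(exp(6*I*pi/7))*conj(1)]
      = (1/7)[(1) + (exp(-6*I*pi/7)) + (exp(2*I*pi/7)) + (exp(-4*I*pi/7)) + (exp(4*I*pi/7)) + (exp(-2*I*pi/7)) + (exp(6*I*pi/7))] = 0/7 = 0
  <chi_2*chi_2, chi_1> = (1/7)[1*(1)*conj(1) + 1*(exp(-6*I*pi/7))*conj(exp(2*I*pi/7)) + 1*(exp(2*I*pi/7))*conj(exp(4*I*pi/7)) + 1*(exp(-4*I*pi/7))*conj(exp(6*I*pi/7)) + 1*(exp(4*I*pi/7))*conj(exp(-6*I*pi/7)) + 1*(exp(-2*I*pi/7))*conj(exp(-4*I*pi/7)) + 1*(exp(6*I*pi/7))*conj(exp(-2*I*pi/7))]
      = (1/7)[(1) + (exp(6*I*pi/7)) + (exp(-2*I*pi/7)) + (exp(4*I*pi/7)) + (exp(-4*I*pi/7)) + (exp(2*I*pi/7)) + (exp(-6*I*pi/7))] = 0/7 = 0
  <chi_2*chi_2, chi_2> = (1/7)[1*(1)*conj(1) + 1*(exp(-6*I*pi/7))*conj(exp(4*I*pi/7)) + 1*(exp(2*I*pi/7))*conj(exp(-6*I*pi/7)) + 1*(exp(-4*I*pi/7))*conj(exp(-2*I*pi/7)) + 1*(exp(4*I*pi/7))*conj(exp(2*I*pi/7)) + 1*(exp(-2*I*pi/7))*conj(exp(6*I*pi/7)) + 1*(exp(6*I*pi/7))*conj(exp(-4*I*pi/7))]
      = (1/7)[(1) + (exp(4*I*pi/7)) + (exp(-6*I*pi/7)) + (exp(-2*I*pi/7)) + (exp(2*I*pi/7)) + (exp(6*I*pi/7)) + (exp(-4*I*pi/7))] = 0/7 = 0
  <chi_2*chi_2, chi_3> = (1/7)[1*(1)*conj(1) + 1*(exp(-6*I*pi/7))*conj(exp(6*I*pi/7)) + 1*(exp(2*I*pi/7))*conj(exp(-2*I*pi/7)) + 1*(exp(-4*I*pi/7))*conj(exp(4*I*pi/7)) + 1*(exp(4*I*pi/7))*conj(exp(-4*I*pi/7)) + 1*(exp(-2*I*pi/7))*conj(exp(2*I*pi/7)) + 1*(exp(6*I*pi/7))*conj(exp(-6*I*pi/7))]
      = (1/7)[(1) + (exp(2*I*pi/7)) + (exp(4*I*pi/7)) + (exp(6*I*pi/7)) + (exp(-6*I*pi/7)) + (exp(-4*I*pi/7)) + (exp(-2*I*pi/7))] = 0/7 = 0
  <chi_2*chi_2, chi_4> = (1/7)[1*(1)*conj(1) + 1*(exp(-6*I*pi/7))*conj(exp(-6*I*pi/7)) + 1*(exp(2*I*pi/7))*conj(exp(2*I*pi/7)) + 1*(exp(-4*I*pi/7))*conj(exp(-4*I*pi/7)) + 1*(exp(4*I*pi/7))*conj(exp(4*I*pi/7)) + 1*(exp(-2*I*pi/7))*conj(exp(-2*I*pi/7)) + 1*(exp(6*I*pi/7))*conj(exp(6*I*pi/7))]
      = (1/7)[(1) + (1) + (1) + (1) + (1) + (1) + (1)] = 7/7 = 1
  <chi_2*chi_2, chi_5> = (1/7)[1*(1)*conj(1) + 1*(exp(-6*I*pi/7))*conj(exp(-4*I*pi/7)) + 1*(exp(2*I*pi/7))*conj(exp(6*I*pi/7)) + 1*(exp(-4*I*pi/7))*conj(exp(2*I*pi/7)) + 1*(exp(4*I*pi/7))*conj(exp(-2*I*pi/7)) + 1*(exp(-2*I*pi/7))*conj(exp(-6*I*pi/7)) + 1*(exp(6*I*pi/7))*conj(exp(4*I*pi/7))]
      = (1/7)[(1) + (exp(-2*I*pi/7)) + (exp(-4*I*pi/7)) + (exp(-6*I*pi/7)) + (exp(6*I*pi/7)) + (exp(4*I*pi/7)) + (exp(2*I*pi/7))] = 0/7 = 0
  <chi_2*chi_2, chi_6> = (1/7)[1*(1)*conj(1) + 1*(exp(-6*I*pi/7))*conj(exp(-2*I*pi/7)) + 1*(exp(2*I*pi/7))*conj(exp(-4*I*pi/7)) + 1*(exp(-4*I*pi/7))*conj(exp(-6*I*pi/7)) + 1*(exp(4*I*pi/7))*conj(exp(6*I*pi/7)) + 1*(exp(-2*I*pi/7))*conj(exp(4*I*pi/7)) + 1*(exp(6*I*pi/7))*conj(exp(2*I*pi/7))]
      = (1/7)[(1) + (exp(-4*I*pi/7)) + (exp(6*I*pi/7)) + (exp(2*I*pi/7)) + (exp(-2*I*pi/7)) + (exp(-6*I*pi/7)) + (exp(4*I*pi/7))] = 0/7 = 0
(Exp terms are combined using exp(i*s)*conj(exp(i*t)) = exp(i*(s-t)), and sums of them are collapsed using the identity that for every m > 1 the m distinct m-th roots of unity sum to 0, e.g. 1 + exp(2*I*pi/3) + exp(-2*I*pi/3) = 0.)
Hence the multiplicities are chi_4: 1. Dimension check: dim(chi_2)*dim(chi_2) = 1*1 = 1 and sum (mult * dim) = 1*1 = 1.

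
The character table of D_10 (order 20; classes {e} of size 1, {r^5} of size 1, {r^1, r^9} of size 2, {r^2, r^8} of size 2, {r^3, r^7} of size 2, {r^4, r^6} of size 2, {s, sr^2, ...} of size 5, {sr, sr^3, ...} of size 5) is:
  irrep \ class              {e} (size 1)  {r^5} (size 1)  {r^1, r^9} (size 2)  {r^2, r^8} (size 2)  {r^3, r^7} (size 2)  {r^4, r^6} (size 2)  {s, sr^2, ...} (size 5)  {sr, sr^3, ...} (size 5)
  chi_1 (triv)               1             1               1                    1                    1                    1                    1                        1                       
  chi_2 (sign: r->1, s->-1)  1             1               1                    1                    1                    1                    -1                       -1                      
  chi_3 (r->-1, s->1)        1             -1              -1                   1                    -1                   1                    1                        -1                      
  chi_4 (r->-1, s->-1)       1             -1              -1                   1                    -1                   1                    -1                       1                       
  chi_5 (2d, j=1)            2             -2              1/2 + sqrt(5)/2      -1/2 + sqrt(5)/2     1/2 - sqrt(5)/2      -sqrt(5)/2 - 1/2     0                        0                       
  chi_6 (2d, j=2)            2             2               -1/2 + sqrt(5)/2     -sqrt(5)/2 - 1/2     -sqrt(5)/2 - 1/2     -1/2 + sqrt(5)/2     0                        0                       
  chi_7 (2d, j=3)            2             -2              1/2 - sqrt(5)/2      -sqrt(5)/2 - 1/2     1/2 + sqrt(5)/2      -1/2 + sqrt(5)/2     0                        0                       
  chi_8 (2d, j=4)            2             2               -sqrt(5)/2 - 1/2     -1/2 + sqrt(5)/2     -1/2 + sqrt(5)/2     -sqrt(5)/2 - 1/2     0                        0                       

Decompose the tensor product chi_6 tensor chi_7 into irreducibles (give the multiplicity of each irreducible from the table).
chi_6 tensor chi_7 = chi_3 + chi_4 + chi_5 (all other irreducibles have multiplicity 0).

Derivation: The character of a tensor product is the pointwise product (chi_6 * chi_7)(C) = chi_6(C) * chi_7(C):
  {e}: (2)*(2), {r^5}: (2)*(-2), {r^1, r^9}: (-1/2 + sqrt(5)/2)*(1/2 - sqrt(5)/2), {r^2, r^8}: (-sqrt(5)/2 - 1/2)*(-sqrt(5)/2 - 1/2), {r^3, r^7}: (-sqrt(5)/2 - 1/2)*(1/2 + sqrt(5)/2), {r^4, r^6}: (-1/2 + sqrt(5)/2)*(-1/2 + sqrt(5)/2), {s, sr^2, ...}: (0)*(0), {sr, sr^3, ...}: (0)*(0)
so (chi_6 * chi_7) takes values
  {e} -> 4, {r^5} -> -4, {r^1, r^9} -> -3/2 + sqrt(5)/2, {r^2, r^8} -> sqrt(5)/2 + 3/2, {r^3, r^7} -> -3/2 - sqrt(5)/2, {r^4, r^6} -> 3/2 - sqrt(5)/2, {s, sr^2, ...} -> 0, {sr, sr^3, ...} -> 0.
Now take the inner product of this character with each irreducible chi from the table, <chi_6*chi_7, chi> = (1/20) sum_C |C| (chi_6*chi_7)(C) conj(chi(C)):
  <chi_6*chi_7, chi_1> = (1/20)[1*(4)*conj(1) + 1*(-4)*conj(1) + 2*(-3/2 + sqrt(5)/2)*conj(1) + 2*(sqrt(5)/2 + 3/2)*conj(1) + 2*(-3/2 - sqrt(5)/2)*conj(1) + 2*(3/2 - sqrt(5)/2)*conj(1) + 5*(0)*conj(1) + 5*(0)*conj(1)]
      = (1/20)[(4) + (-4) + (-3 + sqrt(5)) + (sqrt(5) + 3) + (-3 - sqrt(5)) + (3 - sqrt(5)) + (0) + (0)] = 0/20 = 0
  <chi_6*chi_7, chi_2> = (1/20)[1*(4)*conj(1) + 1*(-4)*conj(1) + 2*(-3/2 + sqrt(5)/2)*conj(1) + 2*(sqrt(5)/2 + 3/2)*conj(1) + 2*(-3/2 - sqrt(5)/2)*conj(1) + 2*(3/2 - sqrt(5)/2)*conj(1) + 5*(0)*conj(-1) + 5*(0)*conj(-1)]
      = (1/20)[(4) + (-4) + (-3 + sqrt(5)) + (sqrt(5) + 3) + (-3 - sqrt(5)) + (3 - sqrt(5)) + (0) + (0)] = 0/20 = 0
  <chi_6*chi_7, chi_3> = (1/20)[1*(4)*conj(1) + 1*(-4)*conj(-1) + 2*(-3/2 + sqrt(5)/2)*conj(-1) + 2*(sqrt(5)/2 + 3/2)*conj(1) + 2*(-3/2 - sqrt(5)/2)*conj(-1) + 2*(3/2 - sqrt(5)/2)*conj(1) + 5*(0)*conj(1) + 5*(0)*conj(-1)]
      = (1/20)[(4) + (4) + (3 - sqrt(5)) + (sqrt(5) + 3) + (sqrt(5) + 3) + (3 - sqrt(5)) + (0) + (0)] = 20/20 = 1
  <chi_6*chi_7, chi_4> = (1/20)[1*(4)*conj(1) + 1*(-4)*conj(-1) + 2*(-3/2 + sqrt(5)/2)*conj(-1) + 2*(sqrt(5)/2 + 3/2)*conj(1) + 2*(-3/2 - sqrt(5)/2)*conj(-1) + 2*(3/2 - sqrt(5)/2)*conj(1) + 5*(0)*conj(-1) + 5*(0)*conj(1)]
      = (1/20)[(4) + (4) + (3 - sqrt(5)) + (sqrt(5) + 3) + (sqrt(5) + 3) + (3 - sqrt(5)) + (0) + (0)] = 20/20 = 1
  <chi_6*chi_7, chi_5> = (1/20)[1*(4)*conj(2) + 1*(-4)*conj(-2) + 2*(-3/2 + sqrt(5)/2)*conj(1/2 + sqrt(5)/2) + 2*(sqrt(5)/2 + 3/2)*conj(-1/2 + sqrt(5)/2) + 2*(-3/2 - sqrt(5)/2)*conj(1/2 - sqrt(5)/2) + 2*(3/2 - sqrt(5)/2)*conj(-sqrt(5)/2 - 1/2) + 5*(0)*conj(0) + 5*(0)*conj(0)]
      = (1/20)[(8) + (8) + (1 - sqrt(5)) + (1 + sqrt(5)) + (1 + sqrt(5)) + (1 - sqrt(5)) + (0) + (0)] = 20/20 = 1
  <chi_6*chi_7, chi_6> = (1/20)[1*(4)*conj(2) + 1*(-4)*conj(2) + 2*(-3/2 + sqrt(5)/2)*conj(-1/2 + sqrt(5)/2) + 2*(sqrt(5)/2 + 3/2)*conj(-sqrt(5)/2 - 1/2) + 2*(-3/2 - sqrt(5)/2)*conj(-sqrt(5)/2 - 1/2) + 2*(3/2 - sqrt(5)/2)*conj(-1/2 + sqrt(5)/2) + 5*(0)*conj(0) + 5*(0)*conj(0)]
      = (1/20)[(8) + (-8) + (4 - 2*sqrt(5)) + (-2*sqrt(5) - 4) + (4 + 2*sqrt(5)) + (-4 + 2*sqrt(5)) + (0) + (0)] = 0/20 = 0
  <chi_6*chi_7, chi_7> = (1/20)[1*(4)*conj(2) + 1*(-4)*conj(-2) + 2*(-3/2 + sqrt(5)/2)*conj(1/2 - sqrt(5)/2) + 2*(sqrt(5)/2 + 3/2)*conj(-sqrt(5)/2 - 1/2) + 2*(-3/2 - sqrt(5)/2)*conj(1/2 + sqrt(5)/2) + 2*(3/2 - sqrt(5)/2)*conj(-1/2 + sqrt(5)/2) + 5*(0)*conj(0) + 5*(0)*conj(0)]
      = (1/20)[(8) + (8) + (-4 + 2*sqrt(5)) + (-2*sqrt(5) - 4) + (-2*sqrt(5) - 4) + (-4 + 2*sqrt(5)) + (0) + (0)] = 0/20 = 0
  <chi_6*chi_7, chi_8> = (1/20)[1*(4)*conj(2) + 1*(-4)*conj(2) + 2*(-3/2 + sqrt(5)/2)*conj(-sqrt(5)/2 - 1/2) + 2*(sqrt(5)/2 + 3/2)*conj(-1/2 + sqrt(5)/2) + 2*(-3/2 - sqrt(5)/2)*conj(-1/2 + sqrt(5)/2) + 2*(3/2 - sqrt(5)/2)*conj(-sqrt(5)/2 - 1/2) + 5*(0)*conj(0) + 5*(0)*conj(0)]
      = (1/20)[(8) + (-8) + (-1 + sqrt(5)) + (1 + sqrt(5)) + (-sqrt(5) - 1) + (1 - sqrt(5)) + (0) + (0)] = 0/20 = 0
Hence the multiplicities are chi_3: 1, chi_4: 1, chi_5: 1. Dimension check: dim(chi_6)*dim(chi_7) = 2*2 = 4 and sum (mult * dim) = 1*1 + 1*1 + 1*2 = 4.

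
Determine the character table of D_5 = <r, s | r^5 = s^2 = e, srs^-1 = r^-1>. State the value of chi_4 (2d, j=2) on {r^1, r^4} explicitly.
Conjugacy classes: {e} of size 1, {r^1, r^4} of size 2, {r^2, r^3} of size 2, {s, sr, ..., sr^4} of size 5.
Character table:
  irrep \ class              {e} (size 1)  {r^1, r^4} (size 2)  {r^2, r^3} (size 2)  {s, sr, ..., sr^4} (size 5)
  chi_1 (triv)               1             1                    1                    1                          
  chi_2 (sign: r->1, s->-1)  1             1                    1                    -1                         
  chi_3 (2d, j=1)            2             -1/2 + sqrt(5)/2     -sqrt(5)/2 - 1/2     0                          
  chi_4 (2d, j=2)            2             -sqrt(5)/2 - 1/2     -1/2 + sqrt(5)/2     0                          

Spot check: chi_4 (2d, j=2) on {r^1, r^4} = -sqrt(5)/2 - 1/2.

D_5 has order 2*5 = 10 with 4 conjugacy classes, hence 4 irreducibles. Sum of squared dims 1 + 1 + 4 + 4 = 10 = |G|. Linear characters come from the abelianisation; the 2-dimensional irreps have character r^k -> 2*cos(2*pi*j*k/5), reflections -> 0.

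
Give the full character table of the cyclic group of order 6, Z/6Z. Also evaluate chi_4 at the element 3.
Character table of Z/6Z (irreps indexed chi_0,...,chi_5 with chi_k(m) = zeta_6^(k*m), zeta_6 = exp(2*pi*i/6)):
  irrep \ class  {0} (size 1)  {1} (size 1)    {2} (size 1)    {3} (size 1)  {4} (size 1)    {5} (size 1)  
  chi_0          1             1               1               1             1               1             
  chi_1          1             exp(I*pi/3)     exp(2*I*pi/3)   -1            exp(-2*I*pi/3)  exp(-I*pi/3)  
  chi_2          1             exp(2*I*pi/3)   exp(-2*I*pi/3)  1             exp(2*I*pi/3)   exp(-2*I*pi/3)
  chi_3          1             -1              1               -1            1               -1            
  chi_4          1             exp(-2*I*pi/3)  exp(2*I*pi/3)   1             exp(-2*I*pi/3)  exp(2*I*pi/3) 
  chi_5          1             exp(-I*pi/3)    exp(-2*I*pi/3)  -1            exp(2*I*pi/3)   exp(I*pi/3)   

Spot check: chi_4(3) = zeta_6^(4*3) = zeta_6^12 = 1.

Solution. Z/6Z is abelian, so all 6 irreducible complex representations are 1-dimensional. They are given by chi_k(m) = zeta_6^(k*m) for k = 0,...,5. Row orthogonality: sum_m chi_k(m) conj(chi_l(m)) = 6 * [k = l].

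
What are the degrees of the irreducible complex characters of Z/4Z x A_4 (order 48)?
Dimensions: 1, 1, 1, 1, 1, 1, 1, 1, 1, 1, 1, 1, 3, 3, 3, 3

Justification: There are 16 irreducibles (= number of conjugacy classes). Their dimensions d_i satisfy sum d_i^2 = |G| = 48: 1 + 1 + 1 + 1 + 1 + 1 + 1 + 1 + 1 + 1 + 1 + 1 + 9 + 9 + 9 + 9 = 48. (For the product with Z/4Z: each of the 4 1-dim characters of Z/4Z tensors with each irrep of A_4, giving 4 copies of each A_4-dimension.)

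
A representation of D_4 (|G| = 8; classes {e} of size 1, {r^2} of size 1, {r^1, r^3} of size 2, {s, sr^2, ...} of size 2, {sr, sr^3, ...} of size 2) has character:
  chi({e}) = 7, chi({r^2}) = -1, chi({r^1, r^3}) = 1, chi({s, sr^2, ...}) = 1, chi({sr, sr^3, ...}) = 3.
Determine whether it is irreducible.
Not irreducible (reducible): <chi, chi> = 9 > 1.

Justification: <chi, chi> = (1/|G|) sum_C |C| * |chi(C)|^2 = (1/8)[1*|7|^2 + 1*|-1|^2 + 2*|1|^2 + 2*|1|^2 + 2*|3|^2]
  = (1/8)[(49) + (1) + (2) + (2) + (18)] = 72/8 = 9.
A character is irreducible iff <chi, chi> = 1, so this representation is reducible.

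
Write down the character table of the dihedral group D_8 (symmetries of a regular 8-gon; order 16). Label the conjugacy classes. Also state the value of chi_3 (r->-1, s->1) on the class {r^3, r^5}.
Conjugacy classes: {e} of size 1, {r^4} of size 1, {r^1, r^7} of size 2, {r^2, r^6} of size 2, {r^3, r^5} of size 2, {s, sr^2, ...} of size 4, {sr, sr^3, ...} of size 4.
Character table:
  irrep \ class              {e} (size 1)  {r^4} (size 1)  {r^1, r^7} (size 2)  {r^2, r^6} (size 2)  {r^3, r^5} (size 2)  {s, sr^2, ...} (size 4)  {sr, sr^3, ...} (size 4)
  chi_1 (triv)               1             1               1                    1                    1                    1                        1                       
  chi_2 (sign: r->1, s->-1)  1             1               1                    1                    1                    -1                       -1                      
  chi_3 (r->-1, s->1)        1             1               -1                   1                    -1                   1                        -1                      
  chi_4 (r->-1, s->-1)       1             1               -1                   1                    -1                   -1                       1                       
  chi_5 (2d, j=1)            2             -2              sqrt(2)              0                    -sqrt(2)             0                        0                       
  chi_6 (2d, j=2)            2             2               0                    -2                   0                    0                        0                       
  chi_7 (2d, j=3)            2             -2              -sqrt(2)             0                    sqrt(2)              0                        0                       

Spot check: chi_3 (r->-1, s->1) on {r^3, r^5} = -1.

Explanation: D_8 has order 2*8 = 16 with 7 conjugacy classes, hence 7 irreducibles. Sum of squared dims 1 + 1 + 1 + 1 + 4 + 4 + 4 = 16 = |G|. Linear characters come from the abelianisation; the 2-dimensional irreps have character r^k -> 2*cos(2*pi*j*k/8), reflections -> 0.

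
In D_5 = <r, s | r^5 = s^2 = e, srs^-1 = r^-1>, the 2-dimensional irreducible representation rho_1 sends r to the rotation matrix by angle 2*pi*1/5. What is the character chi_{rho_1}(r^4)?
chi_{rho_1}(r^4) = 2*cos(2*pi*1*4/5) = -1/2 + sqrt(5)/2

Justification: rho_1(r^4) is rotation by angle 2*pi*1*4/5, whose trace is 2*cos(2*pi*1*4/5) = -1/2 + sqrt(5)/2.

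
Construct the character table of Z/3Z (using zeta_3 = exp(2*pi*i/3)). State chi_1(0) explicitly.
Character table of Z/3Z (irreps indexed chi_0,...,chi_2 with chi_k(m) = zeta_3^(k*m), zeta_3 = exp(2*pi*i/3)):
  irrep \ class  {0} (size 1)  {1} (size 1)    {2} (size 1)  
  chi_0          1             1               1             
  chi_1          1             exp(2*I*pi/3)   exp(-2*I*pi/3)
  chi_2          1             exp(-2*I*pi/3)  exp(2*I*pi/3) 

Spot check: chi_1(0) = zeta_3^(1*0) = zeta_3^0 = 1.

Proof sketch: Z/3Z is abelian, so all 3 irreducible complex representations are 1-dimensional. They are given by chi_k(m) = zeta_3^(k*m) for k = 0,...,2. Row orthogonality: sum_m chi_k(m) conj(chi_l(m)) = 3 * [k = l].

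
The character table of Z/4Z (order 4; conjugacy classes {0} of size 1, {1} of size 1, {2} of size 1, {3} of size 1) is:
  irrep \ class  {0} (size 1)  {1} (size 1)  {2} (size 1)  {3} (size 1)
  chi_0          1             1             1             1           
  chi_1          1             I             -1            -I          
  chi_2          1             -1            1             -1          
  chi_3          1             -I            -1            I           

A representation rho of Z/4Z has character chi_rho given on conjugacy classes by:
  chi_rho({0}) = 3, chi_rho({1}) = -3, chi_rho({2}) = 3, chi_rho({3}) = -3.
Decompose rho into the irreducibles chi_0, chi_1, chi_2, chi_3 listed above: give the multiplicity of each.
Multiplicities: chi_0: 0, chi_1: 0, chi_2: 3, chi_3: 0.

Justification: Use <chi_rho, chi> = (1/|G|) sum_C |C| * chi_rho(C) * conj(chi(C)) with |G| = 4 for each irreducible chi in the table:
  <chi_rho, chi_0> = (1/4)[1*(3)*conj(1) + 1*(-3)*conj(1) + 1*(3)*conj(1) + 1*(-3)*conj(1)]
      = (1/4)[(3) + (-3) + (3) + (-3)] = 0/4 = 0
  <chi_rho, chi_1> = (1/4)[1*(3)*conj(1) + 1*(-3)*conj(I) + 1*(3)*conj(-1) + 1*(-3)*conj(-I)]
      = (1/4)[(3) + (3*I) + (-3) + (-3*I)] = 0/4 = 0
  <chi_rho, chi_2> = (1/4)[1*(3)*conj(1) + 1*(-3)*conj(-1) + 1*(3)*conj(1) + 1*(-3)*conj(-1)]
      = (1/4)[(3) + (3) + (3) + (3)] = 12/4 = 3
  <chi_rho, chi_3> = (1/4)[1*(3)*conj(1) + 1*(-3)*conj(-I) + 1*(3)*conj(-1) + 1*(-3)*conj(I)]
      = (1/4)[(3) + (-3*I) + (-3) + (3*I)] = 0/4 = 0
(Exp terms are combined using exp(i*s)*conj(exp(i*t)) = exp(i*(s-t)), and sums of them are collapsed using the identity that for every m > 1 the m distinct m-th roots of unity sum to 0, e.g. 1 + exp(2*I*pi/3) + exp(-2*I*pi/3) = 0.)
Dimension check: dim(rho) = sum (mult * dim) = 0*1 + 0*1 + 3*1 + 0*1 = 3 = chi_rho(e) = 3.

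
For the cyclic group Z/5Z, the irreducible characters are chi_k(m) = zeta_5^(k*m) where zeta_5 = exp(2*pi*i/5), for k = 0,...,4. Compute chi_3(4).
chi_3(4) = zeta_5^12 = exp(4*I*pi/5)

Argument: chi_3(4) = zeta_5^(3*4) = zeta_5^12. Since zeta_5^5 = 1, this equals zeta_5^2 = exp(2*pi*i*2/5) = exp(4*I*pi/5).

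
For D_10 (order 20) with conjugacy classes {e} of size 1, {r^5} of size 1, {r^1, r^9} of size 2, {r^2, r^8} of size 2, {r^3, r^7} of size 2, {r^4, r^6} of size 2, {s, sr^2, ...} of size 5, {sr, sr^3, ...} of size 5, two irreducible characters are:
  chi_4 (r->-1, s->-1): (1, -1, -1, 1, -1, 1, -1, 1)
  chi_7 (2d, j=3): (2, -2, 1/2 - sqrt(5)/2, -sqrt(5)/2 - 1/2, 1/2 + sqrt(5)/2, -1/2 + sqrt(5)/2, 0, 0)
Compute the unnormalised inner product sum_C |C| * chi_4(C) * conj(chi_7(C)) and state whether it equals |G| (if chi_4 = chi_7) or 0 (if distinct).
Sum = 0; so <chi_4, chi_7> = 0 (distinct irreducibles are orthogonal).

Derivation: Compute term by term over conjugacy classes (|C| * chi_4(C) * conj(chi_7(C))):
  1*(1)*conj(2) + 1*(-1)*conj(-2) + 2*(-1)*conj(1/2 - sqrt(5)/2) + 2*(1)*conj(-sqrt(5)/2 - 1/2) + 2*(-1)*conj(1/2 + sqrt(5)/2) + 2*(1)*conj(-1/2 + sqrt(5)/2) + 5*(-1)*conj(0) + 5*(1)*conj(0)
  = (2) + (2) + (-1 + sqrt(5)) + (-sqrt(5) - 1) + (-sqrt(5) - 1) + (-1 + sqrt(5)) + (0) + (0)
  = 0.
Dividing by |G| = 20 gives 0/20 = 0, matching the row-orthogonality relation <chi_4, chi_7> = [chi_4 = chi_7].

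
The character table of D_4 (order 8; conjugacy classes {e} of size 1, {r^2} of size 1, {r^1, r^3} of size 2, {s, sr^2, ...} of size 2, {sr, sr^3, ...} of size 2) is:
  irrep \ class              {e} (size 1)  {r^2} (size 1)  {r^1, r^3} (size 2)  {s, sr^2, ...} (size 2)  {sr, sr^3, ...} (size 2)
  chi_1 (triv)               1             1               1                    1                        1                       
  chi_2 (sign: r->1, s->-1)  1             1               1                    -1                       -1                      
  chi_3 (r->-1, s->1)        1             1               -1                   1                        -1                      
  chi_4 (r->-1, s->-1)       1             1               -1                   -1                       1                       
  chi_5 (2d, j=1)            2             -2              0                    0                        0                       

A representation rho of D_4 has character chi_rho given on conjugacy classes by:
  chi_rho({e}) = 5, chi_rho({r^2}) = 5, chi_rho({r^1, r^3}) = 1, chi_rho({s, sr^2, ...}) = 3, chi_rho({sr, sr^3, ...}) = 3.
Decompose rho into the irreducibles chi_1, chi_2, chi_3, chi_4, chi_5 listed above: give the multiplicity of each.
Multiplicities: chi_1: 3, chi_2: 0, chi_3: 1, chi_4: 1, chi_5: 0.

Justification: Use <chi_rho, chi> = (1/|G|) sum_C |C| * chi_rho(C) * conj(chi(C)) with |G| = 8 for each irreducible chi in the table:
  <chi_rho, chi_1> = (1/8)[1*(5)*conj(1) + 1*(5)*conj(1) + 2*(1)*conj(1) + 2*(3)*conj(1) + 2*(3)*conj(1)]
      = (1/8)[(5) + (5) + (2) + (6) + (6)] = 24/8 = 3
  <chi_rho, chi_2> = (1/8)[1*(5)*conj(1) + 1*(5)*conj(1) + 2*(1)*conj(1) + 2*(3)*conj(-1) + 2*(3)*conj(-1)]
      = (1/8)[(5) + (5) + (2) + (-6) + (-6)] = 0/8 = 0
  <chi_rho, chi_3> = (1/8)[1*(5)*conj(1) + 1*(5)*conj(1) + 2*(1)*conj(-1) + 2*(3)*conj(1) + 2*(3)*conj(-1)]
      = (1/8)[(5) + (5) + (-2) + (6) + (-6)] = 8/8 = 1
  <chi_rho, chi_4> = (1/8)[1*(5)*conj(1) + 1*(5)*conj(1) + 2*(1)*conj(-1) + 2*(3)*conj(-1) + 2*(3)*conj(1)]
      = (1/8)[(5) + (5) + (-2) + (-6) + (6)] = 8/8 = 1
  <chi_rho, chi_5> = (1/8)[1*(5)*conj(2) + 1*(5)*conj(-2) + 2*(1)*conj(0) + 2*(3)*conj(0) + 2*(3)*conj(0)]
      = (1/8)[(10) + (-10) + (0) + (0) + (0)] = 0/8 = 0
Dimension check: dim(rho) = sum (mult * dim) = 3*1 + 0*1 + 1*1 + 1*1 + 0*2 = 5 = chi_rho(e) = 5.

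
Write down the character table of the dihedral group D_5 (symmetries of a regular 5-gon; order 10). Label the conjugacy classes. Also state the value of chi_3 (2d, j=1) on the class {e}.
Conjugacy classes: {e} of size 1, {r^1, r^4} of size 2, {r^2, r^3} of size 2, {s, sr, ..., sr^4} of size 5.
Character table:
  irrep \ class              {e} (size 1)  {r^1, r^4} (size 2)  {r^2, r^3} (size 2)  {s, sr, ..., sr^4} (size 5)
  chi_1 (triv)               1             1                    1                    1                          
  chi_2 (sign: r->1, s->-1)  1             1                    1                    -1                         
  chi_3 (2d, j=1)            2             -1/2 + sqrt(5)/2     -sqrt(5)/2 - 1/2     0                          
  chi_4 (2d, j=2)            2             -sqrt(5)/2 - 1/2     -1/2 + sqrt(5)/2     0                          

Spot check: chi_3 (2d, j=1) on {e} = 2.

Reasoning: D_5 has order 2*5 = 10 with 4 conjugacy classes, hence 4 irreducibles. Sum of squared dims 1 + 1 + 4 + 4 = 10 = |G|. Linear characters come from the abelianisation; the 2-dimensional irreps have character r^k -> 2*cos(2*pi*j*k/5), reflections -> 0.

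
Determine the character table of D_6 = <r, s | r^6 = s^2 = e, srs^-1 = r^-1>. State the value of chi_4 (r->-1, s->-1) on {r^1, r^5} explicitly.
Conjugacy classes: {e} of size 1, {r^3} of size 1, {r^1, r^5} of size 2, {r^2, r^4} of size 2, {s, sr^2, ...} of size 3, {sr, sr^3, ...} of size 3.
Character table:
  irrep \ class              {e} (size 1)  {r^3} (size 1)  {r^1, r^5} (size 2)  {r^2, r^4} (size 2)  {s, sr^2, ...} (size 3)  {sr, sr^3, ...} (size 3)
  chi_1 (triv)               1             1               1                    1                    1                        1                       
  chi_2 (sign: r->1, s->-1)  1             1               1                    1                    -1                       -1                      
  chi_3 (r->-1, s->1)        1             -1              -1                   1                    1                        -1                      
  chi_4 (r->-1, s->-1)       1             -1              -1                   1                    -1                       1                       
  chi_5 (2d, j=1)            2             -2              1                    -1                   0                        0                       
  chi_6 (2d, j=2)            2             2               -1                   -1                   0                        0                       

Spot check: chi_4 (r->-1, s->-1) on {r^1, r^5} = -1.

Derivation: D_6 has order 2*6 = 12 with 6 conjugacy classes, hence 6 irreducibles. Sum of squared dims 1 + 1 + 1 + 1 + 4 + 4 = 12 = |G|. Linear characters come from the abelianisation; the 2-dimensional irreps have character r^k -> 2*cos(2*pi*j*k/6), reflections -> 0.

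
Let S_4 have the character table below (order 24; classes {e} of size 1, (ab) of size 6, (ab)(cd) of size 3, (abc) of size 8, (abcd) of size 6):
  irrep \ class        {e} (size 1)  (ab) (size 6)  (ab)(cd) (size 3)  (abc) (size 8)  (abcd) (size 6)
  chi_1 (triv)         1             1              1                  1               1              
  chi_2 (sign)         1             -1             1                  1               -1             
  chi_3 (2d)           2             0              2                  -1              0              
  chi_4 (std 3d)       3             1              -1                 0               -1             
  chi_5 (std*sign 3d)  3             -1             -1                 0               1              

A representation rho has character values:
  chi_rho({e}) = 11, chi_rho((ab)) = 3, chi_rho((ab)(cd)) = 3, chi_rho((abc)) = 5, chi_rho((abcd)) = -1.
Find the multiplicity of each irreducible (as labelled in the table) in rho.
Multiplicities: chi_1: 3, chi_2: 2, chi_3: 0, chi_4: 2, chi_5: 0.

Proof sketch: Use <chi_rho, chi> = (1/|G|) sum_C |C| * chi_rho(C) * conj(chi(C)) with |G| = 24 for each irreducible chi in the table:
  <chi_rho, chi_1> = (1/24)[1*(11)*conj(1) + 6*(3)*conj(1) + 3*(3)*conj(1) + 8*(5)*conj(1) + 6*(-1)*conj(1)]
      = (1/24)[(11) + (18) + (9) + (40) + (-6)] = 72/24 = 3
  <chi_rho, chi_2> = (1/24)[1*(11)*conj(1) + 6*(3)*conj(-1) + 3*(3)*conj(1) + 8*(5)*conj(1) + 6*(-1)*conj(-1)]
      = (1/24)[(11) + (-18) + (9) + (40) + (6)] = 48/24 = 2
  <chi_rho, chi_3> = (1/24)[1*(11)*conj(2) + 6*(3)*conj(0) + 3*(3)*conj(2) + 8*(5)*conj(-1) + 6*(-1)*conj(0)]
      = (1/24)[(22) + (0) + (18) + (-40) + (0)] = 0/24 = 0
  <chi_rho, chi_4> = (1/24)[1*(11)*conj(3) + 6*(3)*conj(1) + 3*(3)*conj(-1) + 8*(5)*conj(0) + 6*(-1)*conj(-1)]
      = (1/24)[(33) + (18) + (-9) + (0) + (6)] = 48/24 = 2
  <chi_rho, chi_5> = (1/24)[1*(11)*conj(3) + 6*(3)*conj(-1) + 3*(3)*conj(-1) + 8*(5)*conj(0) + 6*(-1)*conj(1)]
      = (1/24)[(33) + (-18) + (-9) + (0) + (-6)] = 0/24 = 0
Dimension check: dim(rho) = sum (mult * dim) = 3*1 + 2*1 + 0*2 + 2*3 + 0*3 = 11 = chi_rho(e) = 11.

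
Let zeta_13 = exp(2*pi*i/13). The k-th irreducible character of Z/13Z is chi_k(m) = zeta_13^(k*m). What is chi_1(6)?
chi_1(6) = zeta_13^6 = exp(12*I*pi/13)

Reasoning: chi_1(6) = zeta_13^(1*6) = zeta_13^6. Since zeta_13^13 = 1, this equals zeta_13^6 = exp(2*pi*i*6/13) = exp(12*I*pi/13).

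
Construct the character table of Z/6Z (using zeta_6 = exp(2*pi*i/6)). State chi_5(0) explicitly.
Character table of Z/6Z (irreps indexed chi_0,...,chi_5 with chi_k(m) = zeta_6^(k*m), zeta_6 = exp(2*pi*i/6)):
  irrep \ class  {0} (size 1)  {1} (size 1)    {2} (size 1)    {3} (size 1)  {4} (size 1)    {5} (size 1)  
  chi_0          1             1               1               1             1               1             
  chi_1          1             exp(I*pi/3)     exp(2*I*pi/3)   -1            exp(-2*I*pi/3)  exp(-I*pi/3)  
  chi_2          1             exp(2*I*pi/3)   exp(-2*I*pi/3)  1             exp(2*I*pi/3)   exp(-2*I*pi/3)
  chi_3          1             -1              1               -1            1               -1            
  chi_4          1             exp(-2*I*pi/3)  exp(2*I*pi/3)   1             exp(-2*I*pi/3)  exp(2*I*pi/3) 
  chi_5          1             exp(-I*pi/3)    exp(-2*I*pi/3)  -1            exp(2*I*pi/3)   exp(I*pi/3)   

Spot check: chi_5(0) = zeta_6^(5*0) = zeta_6^0 = 1.

Justification: Z/6Z is abelian, so all 6 irreducible complex representations are 1-dimensional. They are given by chi_k(m) = zeta_6^(k*m) for k = 0,...,5. Row orthogonality: sum_m chi_k(m) conj(chi_l(m)) = 6 * [k = l].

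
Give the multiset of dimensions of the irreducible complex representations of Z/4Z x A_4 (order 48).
Dimensions: 1, 1, 1, 1, 1, 1, 1, 1, 1, 1, 1, 1, 3, 3, 3, 3

Why: There are 16 irreducibles (= number of conjugacy classes). Their dimensions d_i satisfy sum d_i^2 = |G| = 48: 1 + 1 + 1 + 1 + 1 + 1 + 1 + 1 + 1 + 1 + 1 + 1 + 9 + 9 + 9 + 9 = 48. (For the product with Z/4Z: each of the 4 1-dim characters of Z/4Z tensors with each irrep of A_4, giving 4 copies of each A_4-dimension.)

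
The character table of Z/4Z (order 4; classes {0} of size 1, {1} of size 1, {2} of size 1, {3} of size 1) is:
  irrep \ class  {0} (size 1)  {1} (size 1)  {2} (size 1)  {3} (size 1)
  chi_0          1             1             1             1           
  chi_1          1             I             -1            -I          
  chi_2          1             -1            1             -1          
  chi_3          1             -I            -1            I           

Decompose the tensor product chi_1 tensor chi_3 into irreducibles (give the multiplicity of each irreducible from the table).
chi_1 tensor chi_3 = chi_0 (all other irreducibles have multiplicity 0).

Why: The character of a tensor product is the pointwise product (chi_1 * chi_3)(C) = chi_1(C) * chi_3(C):
  {0}: (1)*(1), {1}: (I)*(-I), {2}: (-1)*(-1), {3}: (-I)*(I)
so (chi_1 * chi_3) takes values
  {0} -> 1, {1} -> 1, {2} -> 1, {3} -> 1.
Now take the inner product of this character with each irreducible chi from the table, <chi_1*chi_3, chi> = (1/4) sum_C |C| (chi_1*chi_3)(C) conj(chi(C)):
  <chi_1*chi_3, chi_0> = (1/4)[1*(1)*conj(1) + 1*(1)*conj(1) + 1*(1)*conj(1) + 1*(1)*conj(1)]
      = (1/4)[(1) + (1) + (1) + (1)] = 4/4 = 1
  <chi_1*chi_3, chi_1> = (1/4)[1*(1)*conj(1) + 1*(1)*conj(I) + 1*(1)*conj(-1) + 1*(1)*conj(-I)]
      = (1/4)[(1) + (-I) + (-1) + (I)] = 0/4 = 0
  <chi_1*chi_3, chi_2> = (1/4)[1*(1)*conj(1) + 1*(1)*conj(-1) + 1*(1)*conj(1) + 1*(1)*conj(-1)]
      = (1/4)[(1) + (-1) + (1) + (-1)] = 0/4 = 0
  <chi_1*chi_3, chi_3> = (1/4)[1*(1)*conj(1) + 1*(1)*conj(-I) + 1*(1)*conj(-1) + 1*(1)*conj(I)]
      = (1/4)[(1) + (I) + (-1) + (-I)] = 0/4 = 0
(Exp terms are combined using exp(i*s)*conj(exp(i*t)) = exp(i*(s-t)), and sums of them are collapsed using the identity that for every m > 1 the m distinct m-th roots of unity sum to 0, e.g. 1 + exp(2*I*pi/3) + exp(-2*I*pi/3) = 0.)
Hence the multiplicities are chi_0: 1. Dimension check: dim(chi_1)*dim(chi_3) = 1*1 = 1 and sum (mult * dim) = 1*1 = 1.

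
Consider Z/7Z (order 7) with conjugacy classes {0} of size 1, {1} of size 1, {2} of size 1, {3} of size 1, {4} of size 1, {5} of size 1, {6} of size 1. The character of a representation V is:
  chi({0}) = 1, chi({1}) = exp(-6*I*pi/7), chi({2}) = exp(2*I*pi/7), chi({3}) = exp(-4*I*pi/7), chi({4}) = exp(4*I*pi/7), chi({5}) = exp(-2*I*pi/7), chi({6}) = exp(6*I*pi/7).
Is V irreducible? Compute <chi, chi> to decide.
Irreducible: <chi, chi> = 1.

Why: <chi, chi> = (1/|G|) sum_C |C| * |chi(C)|^2 = (1/7)[1*|1|^2 + 1*|exp(-6*I*pi/7)|^2 + 1*|exp(2*I*pi/7)|^2 + 1*|exp(-4*I*pi/7)|^2 + 1*|exp(4*I*pi/7)|^2 + 1*|exp(-2*I*pi/7)|^2 + 1*|exp(6*I*pi/7)|^2]
  = (1/7)[(1) + (1) + (1) + (1) + (1) + (1) + (1)] = 7/7 = 1.
(Exp terms are combined using exp(i*s)*conj(exp(i*t)) = exp(i*(s-t)), and sums of them are collapsed using the identity that for every m > 1 the m distinct m-th roots of unity sum to 0, e.g. 1 + exp(2*I*pi/3) + exp(-2*I*pi/3) = 0.)
A character is irreducible iff <chi, chi> = 1, so this representation is irreducible.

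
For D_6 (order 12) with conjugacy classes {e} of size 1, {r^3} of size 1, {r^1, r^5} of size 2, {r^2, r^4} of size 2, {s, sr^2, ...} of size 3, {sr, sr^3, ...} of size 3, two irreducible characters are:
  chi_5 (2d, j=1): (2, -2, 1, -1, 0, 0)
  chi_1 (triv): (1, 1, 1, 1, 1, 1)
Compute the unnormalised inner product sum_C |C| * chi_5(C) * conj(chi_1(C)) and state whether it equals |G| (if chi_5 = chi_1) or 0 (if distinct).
Sum = 0; so <chi_5, chi_1> = 0 (distinct irreducibles are orthogonal).

Solution. Compute term by term over conjugacy classes (|C| * chi_5(C) * conj(chi_1(C))):
  1*(2)*conj(1) + 1*(-2)*conj(1) + 2*(1)*conj(1) + 2*(-1)*conj(1) + 3*(0)*conj(1) + 3*(0)*conj(1)
  = (2) + (-2) + (2) + (-2) + (0) + (0)
  = 0.
Dividing by |G| = 12 gives 0/12 = 0, matching the row-orthogonality relation <chi_5, chi_1> = [chi_5 = chi_1].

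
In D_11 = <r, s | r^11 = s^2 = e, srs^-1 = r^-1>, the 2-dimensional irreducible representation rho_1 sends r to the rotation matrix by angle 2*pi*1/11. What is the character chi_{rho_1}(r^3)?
chi_{rho_1}(r^3) = 2*cos(2*pi*1*3/11) = -2*cos(5*pi/11)

Explanation: rho_1(r^3) is rotation by angle 2*pi*1*3/11, whose trace is 2*cos(2*pi*1*3/11) = -2*cos(5*pi/11).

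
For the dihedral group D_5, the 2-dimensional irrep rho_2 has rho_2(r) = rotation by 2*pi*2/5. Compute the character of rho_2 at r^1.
chi_{rho_2}(r^1) = 2*cos(2*pi*2*1/5) = -sqrt(5)/2 - 1/2

Argument: rho_2(r^1) is rotation by angle 2*pi*2*1/5, whose trace is 2*cos(2*pi*2*1/5) = -sqrt(5)/2 - 1/2.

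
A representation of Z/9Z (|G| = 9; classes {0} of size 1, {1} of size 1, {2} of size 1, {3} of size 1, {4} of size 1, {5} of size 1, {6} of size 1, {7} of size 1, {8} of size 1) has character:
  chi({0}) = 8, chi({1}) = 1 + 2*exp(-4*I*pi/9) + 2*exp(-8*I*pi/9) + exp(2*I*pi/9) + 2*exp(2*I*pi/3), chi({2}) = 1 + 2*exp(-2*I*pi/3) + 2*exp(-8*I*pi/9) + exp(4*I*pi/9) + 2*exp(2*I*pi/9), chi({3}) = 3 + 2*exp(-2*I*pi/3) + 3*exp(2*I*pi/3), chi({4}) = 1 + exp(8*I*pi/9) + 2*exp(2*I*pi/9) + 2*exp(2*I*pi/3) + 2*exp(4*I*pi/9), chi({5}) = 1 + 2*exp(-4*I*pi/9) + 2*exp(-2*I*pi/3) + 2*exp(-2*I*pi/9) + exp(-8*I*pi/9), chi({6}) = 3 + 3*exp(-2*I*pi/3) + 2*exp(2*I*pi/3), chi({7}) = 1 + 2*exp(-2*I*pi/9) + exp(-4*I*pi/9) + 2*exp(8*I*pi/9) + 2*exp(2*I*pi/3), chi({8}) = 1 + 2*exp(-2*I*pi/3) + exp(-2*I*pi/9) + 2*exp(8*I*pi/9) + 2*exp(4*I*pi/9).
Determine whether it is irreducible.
Not irreducible (reducible): <chi, chi> = 14 > 1.

Reasoning: <chi, chi> = (1/|G|) sum_C |C| * |chi(C)|^2 = (1/9)[1*|8|^2 + 1*|1 + 2*exp(-4*I*pi/9) + 2*exp(-8*I*pi/9) + exp(2*I*pi/9) + 2*exp(2*I*pi/3)|^2 + 1*|1 + 2*exp(-2*I*pi/3) + 2*exp(-8*I*pi/9) + exp(4*I*pi/9) + 2*exp(2*I*pi/9)|^2 + 1*|3 + 2*exp(-2*I*pi/3) + 3*exp(2*I*pi/3)|^2 + 1*|1 + exp(8*I*pi/9) + 2*exp(2*I*pi/9) + 2*exp(2*I*pi/3) + 2*exp(4*I*pi/9)|^2 + 1*|1 + 2*exp(-4*I*pi/9) + 2*exp(-2*I*pi/3) + 2*exp(-2*I*pi/9) + exp(-8*I*pi/9)|^2 + 1*|3 + 3*exp(-2*I*pi/3) + 2*exp(2*I*pi/3)|^2 + 1*|1 + 2*exp(-2*I*pi/9) + exp(-4*I*pi/9) + 2*exp(8*I*pi/9) + 2*exp(2*I*pi/3)|^2 + 1*|1 + 2*exp(-2*I*pi/3) + exp(-2*I*pi/9) + 2*exp(8*I*pi/9) + 2*exp(4*I*pi/9)|^2]
  = (1/9)[(64) + (14 + 12*exp(-4*I*pi/9) + 4*exp(-2*I*pi/3) + 8*exp(-8*I*pi/9) + exp(-2*I*pi/9) + exp(2*I*pi/9) + 8*exp(8*I*pi/9) + 4*exp(2*I*pi/3) + 12*exp(4*I*pi/9)) + (14 + 8*exp(-2*I*pi/9) + 12*exp(-8*I*pi/9) + 4*exp(-2*I*pi/3) + exp(-4*I*pi/9) + exp(4*I*pi/9) + 4*exp(2*I*pi/3) + 12*exp(8*I*pi/9) + 8*exp(2*I*pi/9)) + (1) + (14 + 8*exp(-4*I*pi/9) + 12*exp(-2*I*pi/9) + 4*exp(-2*I*pi/3) + exp(-8*I*pi/9) + exp(8*I*pi/9) + 4*exp(2*I*pi/3) + 12*exp(2*I*pi/9) + 8*exp(4*I*pi/9)) + (14 + 8*exp(-4*I*pi/9) + 12*exp(-2*I*pi/9) + 4*exp(-2*I*pi/3) + exp(-8*I*pi/9) + exp(8*I*pi/9) + 4*exp(2*I*pi/3) + 12*exp(2*I*pi/9) + 8*exp(4*I*pi/9)) + (1) + (14 + 8*exp(-2*I*pi/9) + 12*exp(-8*I*pi/9) + 4*exp(-2*I*pi/3) + exp(-4*I*pi/9) + exp(4*I*pi/9) + 4*exp(2*I*pi/3) + 12*exp(8*I*pi/9) + 8*exp(2*I*pi/9)) + (14 + 12*exp(-4*I*pi/9) + 4*exp(-2*I*pi/3) + 8*exp(-8*I*pi/9) + exp(-2*I*pi/9) + exp(2*I*pi/9) + 8*exp(8*I*pi/9) + 4*exp(2*I*pi/3) + 12*exp(4*I*pi/9))] = 126/9 = 14.
(Exp terms are combined using exp(i*s)*conj(exp(i*t)) = exp(i*(s-t)), and sums of them are collapsed using the identity that for every m > 1 the m distinct m-th roots of unity sum to 0, e.g. 1 + exp(2*I*pi/3) + exp(-2*I*pi/3) = 0.)
A character is irreducible iff <chi, chi> = 1, so this representation is reducible.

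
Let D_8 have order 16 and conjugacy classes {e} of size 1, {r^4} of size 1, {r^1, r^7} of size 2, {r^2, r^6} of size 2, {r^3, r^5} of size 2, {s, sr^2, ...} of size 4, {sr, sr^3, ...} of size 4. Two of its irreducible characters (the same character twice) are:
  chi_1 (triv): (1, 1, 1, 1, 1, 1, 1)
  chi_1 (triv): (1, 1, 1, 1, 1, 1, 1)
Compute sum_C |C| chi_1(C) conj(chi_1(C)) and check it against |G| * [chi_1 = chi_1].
Sum = 16 = |G| = 16; so <chi_1, chi_1> = 1 (norm-1 confirms irreducibility).

Details: Compute term by term over conjugacy classes (|C| * chi_1(C) * conj(chi_1(C))):
  1*(1)*conj(1) + 1*(1)*conj(1) + 2*(1)*conj(1) + 2*(1)*conj(1) + 2*(1)*conj(1) + 4*(1)*conj(1) + 4*(1)*conj(1)
  = (1) + (1) + (2) + (2) + (2) + (4) + (4)
  = 16.
Dividing by |G| = 16 gives 16/16 = 1, matching the row-orthogonality relation <chi_1, chi_1> = [chi_1 = chi_1].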